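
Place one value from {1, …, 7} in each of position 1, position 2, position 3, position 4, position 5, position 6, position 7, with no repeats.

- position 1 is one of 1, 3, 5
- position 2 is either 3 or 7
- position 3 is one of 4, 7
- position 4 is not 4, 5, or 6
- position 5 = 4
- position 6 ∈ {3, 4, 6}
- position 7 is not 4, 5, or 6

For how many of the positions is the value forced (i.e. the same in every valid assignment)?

position 5 has just one choice, so position 5 = 4. Eliminate 4 elsewhere: position 3, position 6.
position 3 must be 7 (only option left). Strike 7 from position 2, position 4, position 7.
position 2 must be 3 (only option left). So position 1, position 4, position 6, position 7 can't be 3.
position 6 must be 6 (only option left).
Among the 3 still-open variables, 5 fits only position 1 (and all 3 values in {1, 2, 5} must be used), so position 1 = 5.
Determined: position 1=5, position 2=3, position 3=7, position 5=4, position 6=6. The other positions each still have more than one consistent value. That makes 5.

5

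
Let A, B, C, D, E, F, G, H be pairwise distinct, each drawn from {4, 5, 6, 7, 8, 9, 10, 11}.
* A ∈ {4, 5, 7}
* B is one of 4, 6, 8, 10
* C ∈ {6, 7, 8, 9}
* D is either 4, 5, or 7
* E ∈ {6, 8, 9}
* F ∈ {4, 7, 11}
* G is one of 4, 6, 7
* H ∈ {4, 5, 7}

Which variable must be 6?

The 8 variables draw from only 8 values {4, 5, 6, 7, 8, 9, 10, 11}, so each is used; only B can be 10, hence B = 10.
Among the 7 still-open variables, 11 fits only F (and all 7 values in {4, 5, 6, 7, 8, 9, 11} must be used), so F = 11.
A, D, H between them cover only {4, 5, 7} — a naked triple. Remove those values from C, G.
So 6 goes to G.

G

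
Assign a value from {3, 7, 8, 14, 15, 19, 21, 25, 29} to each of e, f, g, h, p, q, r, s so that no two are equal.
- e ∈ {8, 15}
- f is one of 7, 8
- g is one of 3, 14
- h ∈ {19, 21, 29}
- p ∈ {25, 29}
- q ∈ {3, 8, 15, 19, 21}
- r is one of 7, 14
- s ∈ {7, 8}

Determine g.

3

The 2 variables f and s are confined to {7, 8}, which locks those values in; drop them from e, q, r.
e has just one choice, so e = 15. Strike 15 from q.
r's domain is down to {14}, so r = 14. Remove 14 from g.
So g = 3.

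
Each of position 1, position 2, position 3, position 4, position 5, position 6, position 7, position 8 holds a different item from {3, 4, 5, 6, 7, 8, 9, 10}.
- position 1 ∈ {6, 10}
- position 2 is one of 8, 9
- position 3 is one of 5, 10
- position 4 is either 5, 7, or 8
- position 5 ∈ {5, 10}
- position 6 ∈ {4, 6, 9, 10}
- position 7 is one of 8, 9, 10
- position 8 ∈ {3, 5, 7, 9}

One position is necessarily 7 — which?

The 8 variables together cover exactly {3, 4, 5, 6, 7, 8, 9, 10} — 8 values for 8 variables — and 3 appears only in position 8's list, so position 8 = 3.
The 7 still-open variables draw from only 7 values {4, 5, 6, 7, 8, 9, 10}, so each is used; only position 6 can be 4, hence position 6 = 4.
Among the 6 still-open variables, 6 fits only position 1 (and all 6 values in {5, 6, 7, 8, 9, 10} must be used), so position 1 = 6.
Among the 5 still-open variables, 7 fits only position 4 (and all 5 values in {5, 7, 8, 9, 10} must be used), so position 4 = 7.

position 4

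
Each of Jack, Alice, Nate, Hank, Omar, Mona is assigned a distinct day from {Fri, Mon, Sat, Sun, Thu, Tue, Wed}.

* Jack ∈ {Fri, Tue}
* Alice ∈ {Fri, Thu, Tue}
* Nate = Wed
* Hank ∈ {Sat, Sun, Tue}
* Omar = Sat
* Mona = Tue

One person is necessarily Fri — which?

Nate's domain is down to {Wed}, so Nate = Wed.
Omar must be Sat (only option left). Eliminate Sat elsewhere: Hank.
Mona's domain is down to {Tue}, so Mona = Tue. Strike Tue from Jack, Alice, Hank.
So Fri goes to Jack.

Jack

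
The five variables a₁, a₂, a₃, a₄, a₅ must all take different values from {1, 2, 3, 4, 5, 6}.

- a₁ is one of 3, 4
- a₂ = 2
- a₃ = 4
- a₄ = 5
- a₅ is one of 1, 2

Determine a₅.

1

a₂'s domain is down to {2}, so a₂ = 2. Strike 2 from a₅.
So a₅ = 1.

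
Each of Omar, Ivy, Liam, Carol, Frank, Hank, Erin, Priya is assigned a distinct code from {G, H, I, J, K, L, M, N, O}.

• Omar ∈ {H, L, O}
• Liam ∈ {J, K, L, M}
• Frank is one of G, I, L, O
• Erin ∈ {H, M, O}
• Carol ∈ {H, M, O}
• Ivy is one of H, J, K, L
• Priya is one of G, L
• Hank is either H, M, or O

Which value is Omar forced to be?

Among the 8 variables, I fits only Frank (and all 8 values in {G, H, I, J, K, L, M, O} must be used), so Frank = I.
The 7 still-open variables together cover exactly {G, H, J, K, L, M, O} — 7 values for 7 variables — and G appears only in Priya's list, so Priya = G.
Carol, Hank, Erin between them cover only {H, M, O} — a naked triple. Remove those values from Omar, Ivy, Liam.
So Omar = L.

L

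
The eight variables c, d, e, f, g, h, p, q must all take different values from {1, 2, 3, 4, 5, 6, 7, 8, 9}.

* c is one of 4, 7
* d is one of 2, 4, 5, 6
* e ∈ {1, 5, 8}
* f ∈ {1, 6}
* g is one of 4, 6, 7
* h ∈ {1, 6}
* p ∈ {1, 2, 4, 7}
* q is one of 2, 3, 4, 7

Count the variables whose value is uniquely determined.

4

The 8 variables together cover exactly {1, 2, 3, 4, 5, 6, 7, 8} — 8 values for 8 variables — and 3 appears only in q's list, so q = 3.
The 7 still-open variables together cover exactly {1, 2, 4, 5, 6, 7, 8} — 7 values for 7 variables — and 8 appears only in e's list, so e = 8.
The 6 still-open variables together cover exactly {1, 2, 4, 5, 6, 7} — 6 values for 6 variables — and 5 appears only in d's list, so d = 5.
The 5 still-open variables draw from only 5 values {1, 2, 4, 6, 7}, so each is used; only p can be 2, hence p = 2.
f and h share exactly the 2 values {1, 6}; by pigeonhole those values go to them, so strike 1, 6 from g.
Determined: d=5, e=8, p=2, q=3. The other variables each still have more than one consistent value. That makes 4.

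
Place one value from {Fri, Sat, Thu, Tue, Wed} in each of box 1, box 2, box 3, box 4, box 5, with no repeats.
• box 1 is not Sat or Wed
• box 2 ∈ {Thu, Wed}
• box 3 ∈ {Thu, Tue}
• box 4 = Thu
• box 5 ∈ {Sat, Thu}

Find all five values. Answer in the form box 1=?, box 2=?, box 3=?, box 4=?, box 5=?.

box 1=Fri, box 2=Wed, box 3=Tue, box 4=Thu, box 5=Sat

box 4 must be Thu (only option left). Strike Thu from box 1, box 2, box 3, box 5.
box 5 must be Sat (only option left).
box 2 must be Wed (only option left).
box 3 must be Tue (only option left). Eliminate Tue elsewhere: box 1.
That leaves box 1 = Fri.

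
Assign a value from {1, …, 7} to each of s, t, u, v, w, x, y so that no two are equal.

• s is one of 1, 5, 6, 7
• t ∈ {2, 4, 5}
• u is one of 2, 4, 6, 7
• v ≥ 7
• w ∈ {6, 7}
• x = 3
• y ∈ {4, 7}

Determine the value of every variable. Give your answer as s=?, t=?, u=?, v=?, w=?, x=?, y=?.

v has just one choice, so v = 7. Strike 7 from s, u, w, y.
That leaves w = 6. Eliminate 6 elsewhere: s, u.
That leaves x = 3.
y's domain is down to {4}, so y = 4. Eliminate 4 elsewhere: t, u.
That leaves u = 2. Eliminate 2 elsewhere: t.
t has just one choice, so t = 5. Strike 5 from s.
s must be 1 (only option left).

s=1, t=5, u=2, v=7, w=6, x=3, y=4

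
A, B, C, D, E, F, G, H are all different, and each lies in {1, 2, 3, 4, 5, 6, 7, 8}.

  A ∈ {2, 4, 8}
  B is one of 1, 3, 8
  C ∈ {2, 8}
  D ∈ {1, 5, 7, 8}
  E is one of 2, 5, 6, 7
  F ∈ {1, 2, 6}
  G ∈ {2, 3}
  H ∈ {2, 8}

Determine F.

The 8 variables draw from only 8 values {1, 2, 3, 4, 5, 6, 7, 8}, so each is used; only A can be 4, hence A = 4.
C and H between them cover only {2, 8} — a naked pair. Remove those values from B, D, E, F, G.
That leaves G = 3. Eliminate 3 elsewhere: B.
B has just one choice, so B = 1. So D, F can't be 1.
So F = 6.

6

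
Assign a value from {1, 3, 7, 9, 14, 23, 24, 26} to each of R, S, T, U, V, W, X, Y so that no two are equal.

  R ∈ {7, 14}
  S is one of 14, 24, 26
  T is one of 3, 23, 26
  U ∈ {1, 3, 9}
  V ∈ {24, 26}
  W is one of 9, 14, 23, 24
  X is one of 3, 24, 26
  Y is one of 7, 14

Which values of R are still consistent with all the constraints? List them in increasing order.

7, 14

The 8 variables draw from only 8 values {1, 3, 7, 9, 14, 23, 24, 26}, so each is used; only U can be 1, hence U = 1.
The 7 still-open variables together cover exactly {3, 7, 9, 14, 23, 24, 26} — 7 values for 7 variables — and 9 appears only in W's list, so W = 9.
The 6 still-open variables draw from only 6 values {3, 7, 14, 23, 24, 26}, so each is used; only T can be 23, hence T = 23.
The 5 still-open variables draw from only 5 values {3, 7, 14, 24, 26}, so each is used; only X can be 3, hence X = 3.
R and Y between them cover only {7, 14} — a naked pair. Remove those values from S.
No further eliminations apply; R can still be any of 7, 14.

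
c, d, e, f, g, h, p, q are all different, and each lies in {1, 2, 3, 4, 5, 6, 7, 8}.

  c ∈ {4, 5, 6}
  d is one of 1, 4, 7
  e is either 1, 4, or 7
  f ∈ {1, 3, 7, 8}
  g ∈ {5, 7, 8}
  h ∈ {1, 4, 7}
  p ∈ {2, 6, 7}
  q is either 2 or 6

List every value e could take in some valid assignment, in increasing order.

1, 4, 7

The 8 variables draw from only 8 values {1, 2, 3, 4, 5, 6, 7, 8}, so each is used; only f can be 3, hence f = 3.
The 7 still-open variables together cover exactly {1, 2, 4, 5, 6, 7, 8} — 7 values for 7 variables — and 8 appears only in g's list, so g = 8.
The 6 still-open variables together cover exactly {1, 2, 4, 5, 6, 7} — 6 values for 6 variables — and 5 appears only in c's list, so c = 5.
d, e, h between them cover only {1, 4, 7} — a naked triple. Remove those values from p.
No further eliminations apply; e can still be any of 1, 4, 7.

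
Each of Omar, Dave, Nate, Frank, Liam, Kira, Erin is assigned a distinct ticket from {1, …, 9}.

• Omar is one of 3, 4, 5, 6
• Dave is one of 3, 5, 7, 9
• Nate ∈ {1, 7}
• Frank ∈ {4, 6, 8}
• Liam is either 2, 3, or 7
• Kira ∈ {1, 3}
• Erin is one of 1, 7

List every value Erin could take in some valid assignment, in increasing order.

Nate and Erin share exactly the 2 values {1, 7}; by pigeonhole those values go to them, so strike 1, 7 from Dave, Liam, Kira.
Kira's domain is down to {3}, so Kira = 3. Strike 3 from Omar, Dave, Liam.
Liam must be 2 (only option left).
No further eliminations apply; Erin can still be any of 1, 7.

1, 7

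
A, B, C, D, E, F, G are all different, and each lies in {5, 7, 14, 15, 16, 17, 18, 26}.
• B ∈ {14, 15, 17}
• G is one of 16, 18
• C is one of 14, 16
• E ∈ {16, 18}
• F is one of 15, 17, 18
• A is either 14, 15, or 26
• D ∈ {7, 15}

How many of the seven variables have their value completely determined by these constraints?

3

Among the 7 variables, 7 fits only D (and all 7 values in {7, 14, 15, 16, 17, 18, 26} must be used), so D = 7.
The 6 still-open variables together cover exactly {14, 15, 16, 17, 18, 26} — 6 values for 6 variables — and 26 appears only in A's list, so A = 26.
E and G share exactly the 2 values {16, 18}; by pigeonhole those values go to them, so strike 16, 18 from C, F.
C's domain is down to {14}, so C = 14. Strike 14 from B.
Determined: A=26, C=14, D=7. The other variables each still have more than one consistent value. That makes 3.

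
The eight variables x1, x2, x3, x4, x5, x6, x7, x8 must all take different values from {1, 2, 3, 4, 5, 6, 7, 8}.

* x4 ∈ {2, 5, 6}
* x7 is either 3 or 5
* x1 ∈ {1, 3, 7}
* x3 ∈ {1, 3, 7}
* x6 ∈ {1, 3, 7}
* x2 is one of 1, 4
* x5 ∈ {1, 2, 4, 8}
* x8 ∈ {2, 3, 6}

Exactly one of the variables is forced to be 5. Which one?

The 8 variables together cover exactly {1, 2, 3, 4, 5, 6, 7, 8} — 8 values for 8 variables — and 8 appears only in x5's list, so x5 = 8.
Among the 7 still-open variables, 4 fits only x2 (and all 7 values in {1, 2, 3, 4, 5, 6, 7} must be used), so x2 = 4.
x1, x3, x6 between them cover only {1, 3, 7} — a naked triple. Remove those values from x7, x8.
So 5 goes to x7.

x7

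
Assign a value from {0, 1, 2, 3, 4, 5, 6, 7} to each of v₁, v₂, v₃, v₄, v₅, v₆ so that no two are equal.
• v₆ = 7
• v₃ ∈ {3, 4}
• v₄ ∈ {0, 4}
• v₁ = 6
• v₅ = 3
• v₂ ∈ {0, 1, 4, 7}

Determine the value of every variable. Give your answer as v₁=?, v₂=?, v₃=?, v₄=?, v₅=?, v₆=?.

v₁'s domain is down to {6}, so v₁ = 6.
v₅ must be 3 (only option left). Strike 3 from v₃.
v₆'s domain is down to {7}, so v₆ = 7. Remove 7 from v₂.
v₃ must be 4 (only option left). Eliminate 4 elsewhere: v₂, v₄.
v₄ must be 0 (only option left). So v₂ can't be 0.
That leaves v₂ = 1.

v₁=6, v₂=1, v₃=4, v₄=0, v₅=3, v₆=7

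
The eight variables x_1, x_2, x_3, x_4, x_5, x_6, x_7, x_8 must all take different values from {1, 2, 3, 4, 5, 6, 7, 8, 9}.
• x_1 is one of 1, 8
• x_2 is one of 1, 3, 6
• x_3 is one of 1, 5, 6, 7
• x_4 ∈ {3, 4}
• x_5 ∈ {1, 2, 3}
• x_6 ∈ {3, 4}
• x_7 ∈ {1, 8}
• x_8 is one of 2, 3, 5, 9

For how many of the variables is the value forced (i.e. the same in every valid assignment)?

x_1 and x_7 between them cover only {1, 8} — a naked pair. Remove those values from x_2, x_3, x_5.
The 2 variables x_4 and x_6 are confined to {3, 4}, which locks those values in; drop them from x_2, x_5, x_8.
x_2's domain is down to {6}, so x_2 = 6. Remove 6 from x_3.
x_5 must be 2 (only option left). Eliminate 2 elsewhere: x_8.
Determined: x_2=6, x_5=2. The other variables each still have more than one consistent value. That makes 2.

2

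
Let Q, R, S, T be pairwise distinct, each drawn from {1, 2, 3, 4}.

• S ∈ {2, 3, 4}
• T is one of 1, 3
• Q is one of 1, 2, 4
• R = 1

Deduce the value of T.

R's domain is down to {1}, so R = 1. Strike 1 from Q, T.
So T = 3.

3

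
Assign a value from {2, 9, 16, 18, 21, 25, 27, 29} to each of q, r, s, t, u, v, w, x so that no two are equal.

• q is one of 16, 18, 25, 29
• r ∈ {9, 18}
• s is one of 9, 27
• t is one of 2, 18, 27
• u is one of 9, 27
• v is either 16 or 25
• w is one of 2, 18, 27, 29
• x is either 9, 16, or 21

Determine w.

29

The 8 variables draw from only 8 values {2, 9, 16, 18, 21, 25, 27, 29}, so each is used; only x can be 21, hence x = 21.
s and u share exactly the 2 values {9, 27}; by pigeonhole those values go to them, so strike 9, 27 from r, t, w.
That leaves r = 18. Strike 18 from q, t, w.
That leaves t = 2. Eliminate 2 elsewhere: w.
So w = 29.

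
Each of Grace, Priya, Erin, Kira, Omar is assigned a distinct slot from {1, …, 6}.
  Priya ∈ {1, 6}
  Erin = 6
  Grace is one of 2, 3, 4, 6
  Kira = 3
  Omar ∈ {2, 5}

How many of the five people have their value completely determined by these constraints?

3

Erin has just one choice, so Erin = 6. Eliminate 6 elsewhere: Grace, Priya.
Kira's domain is down to {3}, so Kira = 3. Eliminate 3 elsewhere: Grace.
That leaves Priya = 1.
Determined: Priya=1, Erin=6, Kira=3. The other people each still have more than one consistent value. That makes 3.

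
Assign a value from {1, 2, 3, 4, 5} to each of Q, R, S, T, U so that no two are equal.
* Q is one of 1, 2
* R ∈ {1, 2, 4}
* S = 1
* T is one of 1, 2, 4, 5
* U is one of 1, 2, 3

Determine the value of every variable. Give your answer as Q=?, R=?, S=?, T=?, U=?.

S's domain is down to {1}, so S = 1. Eliminate 1 elsewhere: Q, R, T, U.
Q's domain is down to {2}, so Q = 2. So R, T, U can't be 2.
That leaves R = 4. Strike 4 from T.
T's domain is down to {5}, so T = 5.
U's domain is down to {3}, so U = 3.

Q=2, R=4, S=1, T=5, U=3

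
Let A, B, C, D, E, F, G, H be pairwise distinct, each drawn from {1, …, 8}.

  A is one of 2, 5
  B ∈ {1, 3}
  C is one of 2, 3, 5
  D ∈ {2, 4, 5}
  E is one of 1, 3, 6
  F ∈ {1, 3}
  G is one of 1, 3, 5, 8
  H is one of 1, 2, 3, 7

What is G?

8

The 8 variables together cover exactly {1, 2, 3, 4, 5, 6, 7, 8} — 8 values for 8 variables — and 4 appears only in D's list, so D = 4.
The 7 still-open variables draw from only 7 values {1, 2, 3, 5, 6, 7, 8}, so each is used; only E can be 6, hence E = 6.
The 6 still-open variables together cover exactly {1, 2, 3, 5, 7, 8} — 6 values for 6 variables — and 7 appears only in H's list, so H = 7.
Among the 5 still-open variables, 8 fits only G (and all 5 values in {1, 2, 3, 5, 8} must be used), so G = 8.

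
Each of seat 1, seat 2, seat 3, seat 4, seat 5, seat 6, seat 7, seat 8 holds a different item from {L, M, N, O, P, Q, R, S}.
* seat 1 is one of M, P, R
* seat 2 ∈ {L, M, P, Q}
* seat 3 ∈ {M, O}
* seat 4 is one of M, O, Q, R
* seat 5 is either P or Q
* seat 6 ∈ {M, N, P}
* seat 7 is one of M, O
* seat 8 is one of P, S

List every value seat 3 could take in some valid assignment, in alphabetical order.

M, O

The 8 variables together cover exactly {L, M, N, O, P, Q, R, S} — 8 values for 8 variables — and L appears only in seat 2's list, so seat 2 = L.
The 7 still-open variables draw from only 7 values {M, N, O, P, Q, R, S}, so each is used; only seat 6 can be N, hence seat 6 = N.
The 6 still-open variables draw from only 6 values {M, O, P, Q, R, S}, so each is used; only seat 8 can be S, hence seat 8 = S.
The 2 variables seat 3 and seat 7 are confined to {M, O}, which locks those values in; drop them from seat 1, seat 4.
No further eliminations apply; seat 3 can still be any of M, O.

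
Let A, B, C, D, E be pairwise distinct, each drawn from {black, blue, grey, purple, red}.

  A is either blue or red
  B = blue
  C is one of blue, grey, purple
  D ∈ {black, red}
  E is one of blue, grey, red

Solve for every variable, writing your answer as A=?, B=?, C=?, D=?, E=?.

A=red, B=blue, C=purple, D=black, E=grey

B has just one choice, so B = blue. So A, C, E can't be blue.
A has just one choice, so A = red. Remove red from D, E.
D must be black (only option left).
E must be grey (only option left). Remove grey from C.
C's domain is down to {purple}, so C = purple.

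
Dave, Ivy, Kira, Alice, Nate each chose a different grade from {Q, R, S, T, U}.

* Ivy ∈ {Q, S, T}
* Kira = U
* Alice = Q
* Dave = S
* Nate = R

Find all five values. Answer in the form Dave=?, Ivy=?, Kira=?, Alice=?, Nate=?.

Dave=S, Ivy=T, Kira=U, Alice=Q, Nate=R

Dave has just one choice, so Dave = S. Strike S from Ivy.
Kira must be U (only option left).
That leaves Alice = Q. Eliminate Q elsewhere: Ivy.
Nate must be R (only option left).
That leaves Ivy = T.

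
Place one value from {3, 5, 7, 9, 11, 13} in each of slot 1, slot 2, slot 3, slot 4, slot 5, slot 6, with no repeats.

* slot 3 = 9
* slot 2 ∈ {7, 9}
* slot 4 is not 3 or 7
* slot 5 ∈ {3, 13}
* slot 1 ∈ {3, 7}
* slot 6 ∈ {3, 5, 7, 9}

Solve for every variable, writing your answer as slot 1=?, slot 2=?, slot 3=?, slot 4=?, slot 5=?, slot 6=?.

slot 1=3, slot 2=7, slot 3=9, slot 4=11, slot 5=13, slot 6=5

slot 3 has just one choice, so slot 3 = 9. Strike 9 from slot 2, slot 4, slot 6.
slot 2 must be 7 (only option left). So slot 1, slot 6 can't be 7.
That leaves slot 1 = 3. Strike 3 from slot 5, slot 6.
slot 5 must be 13 (only option left). Eliminate 13 elsewhere: slot 4.
slot 6 must be 5 (only option left). So slot 4 can't be 5.
slot 4's domain is down to {11}, so slot 4 = 11.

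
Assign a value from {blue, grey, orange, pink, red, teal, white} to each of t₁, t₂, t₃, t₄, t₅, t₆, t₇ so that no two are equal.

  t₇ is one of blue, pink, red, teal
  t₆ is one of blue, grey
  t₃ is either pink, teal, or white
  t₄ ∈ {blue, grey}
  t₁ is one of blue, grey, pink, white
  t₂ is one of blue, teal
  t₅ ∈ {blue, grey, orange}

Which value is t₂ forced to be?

teal

The 7 variables draw from only 7 values {blue, grey, orange, pink, red, teal, white}, so each is used; only t₅ can be orange, hence t₅ = orange.
The 6 still-open variables together cover exactly {blue, grey, pink, red, teal, white} — 6 values for 6 variables — and red appears only in t₇'s list, so t₇ = red.
t₄ and t₆ between them cover only {blue, grey} — a naked pair. Remove those values from t₁, t₂.
So t₂ = teal.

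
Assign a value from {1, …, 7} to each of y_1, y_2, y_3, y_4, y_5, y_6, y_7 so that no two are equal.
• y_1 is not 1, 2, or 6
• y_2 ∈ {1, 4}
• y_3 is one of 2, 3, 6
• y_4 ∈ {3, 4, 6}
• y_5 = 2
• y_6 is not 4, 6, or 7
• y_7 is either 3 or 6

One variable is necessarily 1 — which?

y_2

y_5's domain is down to {2}, so y_5 = 2. Remove 2 from y_3, y_6.
The 6 still-open variables together cover exactly {1, 3, 4, 5, 6, 7} — 6 values for 6 variables — and 7 appears only in y_1's list, so y_1 = 7.
Among the 5 still-open variables, 5 fits only y_6 (and all 5 values in {1, 3, 4, 5, 6} must be used), so y_6 = 5.
The 4 still-open variables together cover exactly {1, 3, 4, 6} — 4 values for 4 variables — and 1 appears only in y_2's list, so y_2 = 1.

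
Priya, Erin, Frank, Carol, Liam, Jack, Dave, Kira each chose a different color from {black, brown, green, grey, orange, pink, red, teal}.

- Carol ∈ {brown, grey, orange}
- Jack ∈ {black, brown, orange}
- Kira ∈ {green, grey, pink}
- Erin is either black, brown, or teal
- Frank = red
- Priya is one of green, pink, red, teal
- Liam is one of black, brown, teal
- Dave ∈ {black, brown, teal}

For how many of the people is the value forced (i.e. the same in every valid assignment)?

3

Frank has just one choice, so Frank = red. So Priya can't be red.
Erin, Liam, Dave between them cover only {black, brown, teal} — a naked triple. Remove those values from Priya, Carol, Jack.
That leaves Jack = orange. So Carol can't be orange.
Carol must be grey (only option left). Eliminate grey elsewhere: Kira.
Determined: Frank=red, Carol=grey, Jack=orange. The other people each still have more than one consistent value. That makes 3.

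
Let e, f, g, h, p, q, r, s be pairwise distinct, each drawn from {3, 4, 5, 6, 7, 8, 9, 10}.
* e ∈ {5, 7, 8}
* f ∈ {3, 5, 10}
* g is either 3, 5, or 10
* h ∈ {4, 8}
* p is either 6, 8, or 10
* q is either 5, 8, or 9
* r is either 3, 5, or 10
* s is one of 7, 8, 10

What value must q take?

The 8 variables together cover exactly {3, 4, 5, 6, 7, 8, 9, 10} — 8 values for 8 variables — and 4 appears only in h's list, so h = 4.
The 7 still-open variables draw from only 7 values {3, 5, 6, 7, 8, 9, 10}, so each is used; only p can be 6, hence p = 6.
The 6 still-open variables draw from only 6 values {3, 5, 7, 8, 9, 10}, so each is used; only q can be 9, hence q = 9.

9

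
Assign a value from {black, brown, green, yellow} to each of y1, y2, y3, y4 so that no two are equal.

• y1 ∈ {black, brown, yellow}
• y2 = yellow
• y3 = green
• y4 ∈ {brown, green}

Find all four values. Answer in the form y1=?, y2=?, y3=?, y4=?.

y1=black, y2=yellow, y3=green, y4=brown

y2 must be yellow (only option left). Remove yellow from y1.
y3 has just one choice, so y3 = green. Strike green from y4.
That leaves y4 = brown. Remove brown from y1.
y1's domain is down to {black}, so y1 = black.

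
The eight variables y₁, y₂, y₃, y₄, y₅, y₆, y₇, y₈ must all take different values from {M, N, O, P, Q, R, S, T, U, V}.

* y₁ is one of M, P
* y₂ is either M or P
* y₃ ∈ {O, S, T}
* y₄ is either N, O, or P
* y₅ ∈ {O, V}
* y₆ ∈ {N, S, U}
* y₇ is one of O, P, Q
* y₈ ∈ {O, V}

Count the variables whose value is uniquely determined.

y₁ and y₂ share exactly the 2 values {M, P}; by pigeonhole those values go to them, so strike M, P from y₄, y₇.
y₅ and y₈ share exactly the 2 values {O, V}; by pigeonhole those values go to them, so strike O, V from y₃, y₄, y₇.
y₄ has just one choice, so y₄ = N. Remove N from y₆.
That leaves y₇ = Q.
Determined: y₄=N, y₇=Q. The other variables each still have more than one consistent value. That makes 2.

2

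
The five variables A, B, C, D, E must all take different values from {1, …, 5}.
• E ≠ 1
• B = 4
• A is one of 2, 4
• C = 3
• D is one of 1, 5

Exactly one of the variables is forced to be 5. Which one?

E

B's domain is down to {4}, so B = 4. Eliminate 4 elsewhere: A, E.
C's domain is down to {3}, so C = 3. Strike 3 from E.
That leaves A = 2. Strike 2 from E.
So 5 goes to E.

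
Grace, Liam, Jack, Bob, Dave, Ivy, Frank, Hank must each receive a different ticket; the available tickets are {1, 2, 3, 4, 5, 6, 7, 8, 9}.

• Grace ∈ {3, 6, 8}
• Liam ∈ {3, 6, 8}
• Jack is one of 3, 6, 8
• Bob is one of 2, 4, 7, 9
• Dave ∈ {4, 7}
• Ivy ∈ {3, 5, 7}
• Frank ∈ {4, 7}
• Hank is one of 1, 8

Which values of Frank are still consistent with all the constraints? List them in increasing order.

4, 7

Dave and Frank between them cover only {4, 7} — a naked pair. Remove those values from Bob, Ivy.
Grace, Liam, Jack share exactly the 3 values {3, 6, 8}; by pigeonhole those values go to them, so strike 3, 6, 8 from Ivy, Hank.
Ivy has just one choice, so Ivy = 5.
That leaves Hank = 1.
No further eliminations apply; Frank can still be any of 4, 7.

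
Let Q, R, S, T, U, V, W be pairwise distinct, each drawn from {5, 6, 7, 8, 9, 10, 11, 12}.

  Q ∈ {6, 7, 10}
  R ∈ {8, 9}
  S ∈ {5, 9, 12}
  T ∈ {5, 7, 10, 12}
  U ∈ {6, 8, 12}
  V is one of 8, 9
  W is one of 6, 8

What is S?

5

R and V between them cover only {8, 9} — a naked pair. Remove those values from S, U, W.
That leaves W = 6. Strike 6 from Q, U.
U has just one choice, so U = 12. Strike 12 from S, T.
So S = 5.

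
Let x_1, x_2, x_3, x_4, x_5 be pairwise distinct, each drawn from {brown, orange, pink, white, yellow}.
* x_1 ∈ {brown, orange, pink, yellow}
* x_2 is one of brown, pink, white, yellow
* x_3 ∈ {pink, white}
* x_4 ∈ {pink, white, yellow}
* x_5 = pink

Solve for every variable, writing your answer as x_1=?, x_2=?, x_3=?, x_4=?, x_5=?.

x_5 has just one choice, so x_5 = pink. Strike pink from x_1, x_2, x_3, x_4.
x_3 has just one choice, so x_3 = white. So x_2, x_4 can't be white.
x_4 must be yellow (only option left). So x_1, x_2 can't be yellow.
x_2's domain is down to {brown}, so x_2 = brown. Eliminate brown elsewhere: x_1.
That leaves x_1 = orange.

x_1=orange, x_2=brown, x_3=white, x_4=yellow, x_5=pink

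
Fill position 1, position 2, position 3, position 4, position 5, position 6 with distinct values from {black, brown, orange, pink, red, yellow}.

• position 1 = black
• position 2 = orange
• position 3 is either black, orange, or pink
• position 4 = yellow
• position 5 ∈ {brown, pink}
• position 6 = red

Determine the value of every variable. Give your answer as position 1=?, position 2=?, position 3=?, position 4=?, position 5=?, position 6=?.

position 1=black, position 2=orange, position 3=pink, position 4=yellow, position 5=brown, position 6=red

position 1 has just one choice, so position 1 = black. Strike black from position 3.
position 2 has just one choice, so position 2 = orange. Eliminate orange elsewhere: position 3.
That leaves position 3 = pink. So position 5 can't be pink.
That leaves position 4 = yellow.
position 5's domain is down to {brown}, so position 5 = brown.
position 6 must be red (only option left).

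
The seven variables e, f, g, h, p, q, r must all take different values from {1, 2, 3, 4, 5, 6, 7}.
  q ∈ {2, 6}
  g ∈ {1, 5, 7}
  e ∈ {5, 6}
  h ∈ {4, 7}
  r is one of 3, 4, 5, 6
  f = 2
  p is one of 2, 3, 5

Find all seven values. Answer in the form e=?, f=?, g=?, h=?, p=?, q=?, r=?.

f's domain is down to {2}, so f = 2. So p, q can't be 2.
q's domain is down to {6}, so q = 6. Strike 6 from e, r.
e must be 5 (only option left). Remove 5 from g, p, r.
That leaves p = 3. Strike 3 from r.
r must be 4 (only option left). Eliminate 4 elsewhere: h.
That leaves h = 7. Remove 7 from g.
That leaves g = 1.

e=5, f=2, g=1, h=7, p=3, q=6, r=4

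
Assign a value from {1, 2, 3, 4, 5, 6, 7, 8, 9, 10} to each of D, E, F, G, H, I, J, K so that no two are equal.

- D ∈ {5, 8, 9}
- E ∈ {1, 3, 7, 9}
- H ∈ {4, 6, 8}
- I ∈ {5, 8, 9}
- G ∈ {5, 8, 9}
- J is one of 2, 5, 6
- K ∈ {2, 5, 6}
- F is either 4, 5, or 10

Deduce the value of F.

10

D, G, I between them cover only {5, 8, 9} — a naked triple. Remove those values from E, F, H, J, K.
J and K share exactly the 2 values {2, 6}; by pigeonhole those values go to them, so strike 2, 6 from H.
H has just one choice, so H = 4. So F can't be 4.
So F = 10.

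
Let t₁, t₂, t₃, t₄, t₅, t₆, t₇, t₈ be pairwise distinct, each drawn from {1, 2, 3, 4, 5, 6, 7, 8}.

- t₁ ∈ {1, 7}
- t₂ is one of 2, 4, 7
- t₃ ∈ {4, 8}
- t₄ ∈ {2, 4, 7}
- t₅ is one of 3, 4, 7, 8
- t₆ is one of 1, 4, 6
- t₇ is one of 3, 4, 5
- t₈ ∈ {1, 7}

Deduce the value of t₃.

8

The 8 variables together cover exactly {1, 2, 3, 4, 5, 6, 7, 8} — 8 values for 8 variables — and 5 appears only in t₇'s list, so t₇ = 5.
The 7 still-open variables draw from only 7 values {1, 2, 3, 4, 6, 7, 8}, so each is used; only t₅ can be 3, hence t₅ = 3.
The 6 still-open variables draw from only 6 values {1, 2, 4, 6, 7, 8}, so each is used; only t₆ can be 6, hence t₆ = 6.
The 5 still-open variables draw from only 5 values {1, 2, 4, 7, 8}, so each is used; only t₃ can be 8, hence t₃ = 8.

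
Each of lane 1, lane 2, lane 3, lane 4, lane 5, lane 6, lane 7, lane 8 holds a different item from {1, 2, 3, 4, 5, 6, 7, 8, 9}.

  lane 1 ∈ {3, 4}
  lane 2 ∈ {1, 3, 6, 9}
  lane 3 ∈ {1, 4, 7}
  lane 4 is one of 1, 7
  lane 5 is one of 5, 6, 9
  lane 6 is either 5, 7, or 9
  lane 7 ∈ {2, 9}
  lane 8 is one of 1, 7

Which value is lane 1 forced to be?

3

Among the 8 variables, 2 fits only lane 7 (and all 8 values in {1, 2, 3, 4, 5, 6, 7, 9} must be used), so lane 7 = 2.
lane 4 and lane 8 share exactly the 2 values {1, 7}; by pigeonhole those values go to them, so strike 1, 7 from lane 2, lane 3, lane 6.
lane 3 has just one choice, so lane 3 = 4. Strike 4 from lane 1.
So lane 1 = 3.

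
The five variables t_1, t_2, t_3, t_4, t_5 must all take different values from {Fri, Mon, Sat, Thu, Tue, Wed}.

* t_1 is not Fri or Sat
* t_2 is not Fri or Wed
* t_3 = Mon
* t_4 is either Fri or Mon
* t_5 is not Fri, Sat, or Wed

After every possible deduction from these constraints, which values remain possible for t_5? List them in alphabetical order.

t_3's domain is down to {Mon}, so t_3 = Mon. Remove Mon from t_1, t_2, t_4, t_5.
t_4 has just one choice, so t_4 = Fri.
No further eliminations apply; t_5 can still be any of Thu, Tue.

Thu, Tue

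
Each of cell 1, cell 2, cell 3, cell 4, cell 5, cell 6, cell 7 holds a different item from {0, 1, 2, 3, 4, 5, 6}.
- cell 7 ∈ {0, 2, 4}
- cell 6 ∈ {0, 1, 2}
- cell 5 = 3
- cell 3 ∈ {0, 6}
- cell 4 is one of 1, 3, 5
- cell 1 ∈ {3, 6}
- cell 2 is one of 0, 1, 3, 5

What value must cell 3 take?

cell 5 has just one choice, so cell 5 = 3. Eliminate 3 elsewhere: cell 1, cell 2, cell 4.
cell 1 must be 6 (only option left). Strike 6 from cell 3.
So cell 3 = 0.

0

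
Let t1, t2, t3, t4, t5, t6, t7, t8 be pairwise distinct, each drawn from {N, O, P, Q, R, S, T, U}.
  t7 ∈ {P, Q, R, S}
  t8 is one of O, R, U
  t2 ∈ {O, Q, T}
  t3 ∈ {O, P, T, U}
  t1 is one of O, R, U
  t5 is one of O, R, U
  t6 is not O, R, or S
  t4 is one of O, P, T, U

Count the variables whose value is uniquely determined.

3

Among the 8 variables, N fits only t6 (and all 8 values in {N, O, P, Q, R, S, T, U} must be used), so t6 = N.
Among the 7 still-open variables, S fits only t7 (and all 7 values in {O, P, Q, R, S, T, U} must be used), so t7 = S.
The 6 still-open variables together cover exactly {O, P, Q, R, T, U} — 6 values for 6 variables — and Q appears only in t2's list, so t2 = Q.
t1, t5, t8 share exactly the 3 values {O, R, U}; by pigeonhole those values go to them, so strike O, R, U from t3, t4.
Determined: t2=Q, t6=N, t7=S. The other variables each still have more than one consistent value. That makes 3.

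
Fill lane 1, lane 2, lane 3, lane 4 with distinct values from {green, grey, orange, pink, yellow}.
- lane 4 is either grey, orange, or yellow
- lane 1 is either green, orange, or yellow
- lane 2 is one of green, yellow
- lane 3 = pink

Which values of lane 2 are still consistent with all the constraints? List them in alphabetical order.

lane 3 must be pink (only option left).
No further eliminations apply; lane 2 can still be any of green, yellow.

green, yellow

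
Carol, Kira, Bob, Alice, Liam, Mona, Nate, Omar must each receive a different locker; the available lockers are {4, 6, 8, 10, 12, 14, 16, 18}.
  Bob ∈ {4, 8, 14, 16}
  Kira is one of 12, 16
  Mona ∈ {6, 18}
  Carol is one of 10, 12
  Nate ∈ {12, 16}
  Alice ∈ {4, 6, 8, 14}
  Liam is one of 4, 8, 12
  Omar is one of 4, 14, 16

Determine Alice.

Among the 8 variables, 10 fits only Carol (and all 8 values in {4, 6, 8, 10, 12, 14, 16, 18} must be used), so Carol = 10.
The 7 still-open variables draw from only 7 values {4, 6, 8, 12, 14, 16, 18}, so each is used; only Mona can be 18, hence Mona = 18.
The 6 still-open variables draw from only 6 values {4, 6, 8, 12, 14, 16}, so each is used; only Alice can be 6, hence Alice = 6.

6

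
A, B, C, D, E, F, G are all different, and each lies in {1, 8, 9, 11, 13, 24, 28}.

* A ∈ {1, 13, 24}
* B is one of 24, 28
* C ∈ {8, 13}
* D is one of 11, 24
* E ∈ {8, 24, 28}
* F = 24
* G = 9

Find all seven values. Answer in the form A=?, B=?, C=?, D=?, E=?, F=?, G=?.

F has just one choice, so F = 24. Strike 24 from A, B, D, E.
G has just one choice, so G = 9.
B's domain is down to {28}, so B = 28. So E can't be 28.
D's domain is down to {11}, so D = 11.
That leaves E = 8. Eliminate 8 elsewhere: C.
That leaves C = 13. Eliminate 13 elsewhere: A.
A must be 1 (only option left).

A=1, B=28, C=13, D=11, E=8, F=24, G=9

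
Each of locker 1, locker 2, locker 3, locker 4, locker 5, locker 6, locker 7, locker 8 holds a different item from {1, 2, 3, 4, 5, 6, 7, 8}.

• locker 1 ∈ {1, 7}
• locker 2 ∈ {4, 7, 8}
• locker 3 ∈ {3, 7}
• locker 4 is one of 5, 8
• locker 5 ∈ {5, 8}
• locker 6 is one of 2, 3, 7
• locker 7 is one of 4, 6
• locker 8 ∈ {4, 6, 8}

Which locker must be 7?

The 8 variables together cover exactly {1, 2, 3, 4, 5, 6, 7, 8} — 8 values for 8 variables — and 1 appears only in locker 1's list, so locker 1 = 1.
Among the 7 still-open variables, 2 fits only locker 6 (and all 7 values in {2, 3, 4, 5, 6, 7, 8} must be used), so locker 6 = 2.
The 6 still-open variables draw from only 6 values {3, 4, 5, 6, 7, 8}, so each is used; only locker 3 can be 3, hence locker 3 = 3.
Among the 5 still-open variables, 7 fits only locker 2 (and all 5 values in {4, 5, 6, 7, 8} must be used), so locker 2 = 7.

locker 2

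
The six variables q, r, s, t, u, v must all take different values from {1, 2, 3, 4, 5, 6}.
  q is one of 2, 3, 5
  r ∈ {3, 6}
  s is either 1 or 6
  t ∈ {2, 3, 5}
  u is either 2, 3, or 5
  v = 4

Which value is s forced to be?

v has just one choice, so v = 4.
The 5 still-open variables together cover exactly {1, 2, 3, 5, 6} — 5 values for 5 variables — and 1 appears only in s's list, so s = 1.

1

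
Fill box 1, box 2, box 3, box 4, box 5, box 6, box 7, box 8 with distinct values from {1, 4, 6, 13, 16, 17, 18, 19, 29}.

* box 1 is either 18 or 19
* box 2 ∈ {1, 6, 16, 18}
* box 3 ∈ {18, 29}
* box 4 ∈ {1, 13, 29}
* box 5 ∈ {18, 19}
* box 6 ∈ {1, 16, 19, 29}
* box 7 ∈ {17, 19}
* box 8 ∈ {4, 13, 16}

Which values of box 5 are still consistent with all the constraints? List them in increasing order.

18, 19

The 2 variables box 1 and box 5 are confined to {18, 19}, which locks those values in; drop them from box 2, box 3, box 6, box 7.
box 3 must be 29 (only option left). Remove 29 from box 4, box 6.
box 7's domain is down to {17}, so box 7 = 17.
No further eliminations apply; box 5 can still be any of 18, 19.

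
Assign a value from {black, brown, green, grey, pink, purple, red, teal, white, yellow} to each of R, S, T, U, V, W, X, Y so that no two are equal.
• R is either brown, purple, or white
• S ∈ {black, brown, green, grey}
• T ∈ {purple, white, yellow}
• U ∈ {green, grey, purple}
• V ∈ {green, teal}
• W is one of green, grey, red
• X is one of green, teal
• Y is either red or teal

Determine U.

V and X share exactly the 2 values {green, teal}; by pigeonhole those values go to them, so strike green, teal from S, U, W, Y.
That leaves Y = red. Eliminate red elsewhere: W.
That leaves W = grey. Strike grey from S, U.
So U = purple.

purple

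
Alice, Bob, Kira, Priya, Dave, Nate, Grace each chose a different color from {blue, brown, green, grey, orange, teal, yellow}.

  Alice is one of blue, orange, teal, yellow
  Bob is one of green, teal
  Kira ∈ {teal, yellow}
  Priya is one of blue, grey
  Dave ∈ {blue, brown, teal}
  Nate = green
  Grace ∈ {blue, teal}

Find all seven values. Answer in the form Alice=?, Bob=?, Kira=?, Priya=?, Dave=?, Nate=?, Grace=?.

Nate has just one choice, so Nate = green. So Bob can't be green.
Bob has just one choice, so Bob = teal. So Alice, Kira, Dave, Grace can't be teal.
That leaves Kira = yellow. Strike yellow from Alice.
Grace's domain is down to {blue}, so Grace = blue. Eliminate blue elsewhere: Alice, Priya, Dave.
Alice must be orange (only option left).
Priya's domain is down to {grey}, so Priya = grey.
That leaves Dave = brown.

Alice=orange, Bob=teal, Kira=yellow, Priya=grey, Dave=brown, Nate=green, Grace=blue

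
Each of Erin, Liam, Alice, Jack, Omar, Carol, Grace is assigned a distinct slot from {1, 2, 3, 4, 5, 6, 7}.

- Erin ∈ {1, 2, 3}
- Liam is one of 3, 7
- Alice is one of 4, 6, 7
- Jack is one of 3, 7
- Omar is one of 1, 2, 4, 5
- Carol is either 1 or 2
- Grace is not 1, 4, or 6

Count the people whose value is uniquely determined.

3

The 7 variables together cover exactly {1, 2, 3, 4, 5, 6, 7} — 7 values for 7 variables — and 6 appears only in Alice's list, so Alice = 6.
The 6 still-open variables draw from only 6 values {1, 2, 3, 4, 5, 7}, so each is used; only Omar can be 4, hence Omar = 4.
The 5 still-open variables together cover exactly {1, 2, 3, 5, 7} — 5 values for 5 variables — and 5 appears only in Grace's list, so Grace = 5.
Liam and Jack between them cover only {3, 7} — a naked pair. Remove those values from Erin.
Determined: Alice=6, Omar=4, Grace=5. The other people each still have more than one consistent value. That makes 3.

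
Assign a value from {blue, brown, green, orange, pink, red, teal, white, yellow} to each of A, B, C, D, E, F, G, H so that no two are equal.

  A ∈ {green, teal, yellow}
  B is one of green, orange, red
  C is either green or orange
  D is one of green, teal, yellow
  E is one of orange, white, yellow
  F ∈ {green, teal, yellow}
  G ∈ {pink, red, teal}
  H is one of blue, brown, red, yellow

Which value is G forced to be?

The 3 variables A, D, F are confined to {green, teal, yellow}, which locks those values in; drop them from B, C, E, G, H.
That leaves C = orange. Strike orange from B, E.
E's domain is down to {white}, so E = white.
B has just one choice, so B = red. Remove red from G, H.
So G = pink.

pink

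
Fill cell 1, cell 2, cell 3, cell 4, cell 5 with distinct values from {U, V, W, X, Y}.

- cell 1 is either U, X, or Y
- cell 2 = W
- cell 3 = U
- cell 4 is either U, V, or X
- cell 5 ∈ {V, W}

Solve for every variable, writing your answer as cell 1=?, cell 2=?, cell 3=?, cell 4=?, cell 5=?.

cell 1=Y, cell 2=W, cell 3=U, cell 4=X, cell 5=V

cell 2's domain is down to {W}, so cell 2 = W. Remove W from cell 5.
cell 3 has just one choice, so cell 3 = U. So cell 1, cell 4 can't be U.
cell 5's domain is down to {V}, so cell 5 = V. Strike V from cell 4.
That leaves cell 4 = X. Remove X from cell 1.
cell 1 has just one choice, so cell 1 = Y.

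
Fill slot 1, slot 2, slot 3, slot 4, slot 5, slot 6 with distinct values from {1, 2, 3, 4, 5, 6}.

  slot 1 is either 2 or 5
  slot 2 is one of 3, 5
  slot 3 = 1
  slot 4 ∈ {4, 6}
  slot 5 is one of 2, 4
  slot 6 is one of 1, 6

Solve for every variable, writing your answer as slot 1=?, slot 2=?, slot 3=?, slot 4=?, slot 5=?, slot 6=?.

slot 3 has just one choice, so slot 3 = 1. Remove 1 from slot 6.
That leaves slot 6 = 6. Eliminate 6 elsewhere: slot 4.
slot 4's domain is down to {4}, so slot 4 = 4. Strike 4 from slot 5.
slot 5 has just one choice, so slot 5 = 2. Strike 2 from slot 1.
slot 1 has just one choice, so slot 1 = 5. Remove 5 from slot 2.
slot 2 must be 3 (only option left).

slot 1=5, slot 2=3, slot 3=1, slot 4=4, slot 5=2, slot 6=6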